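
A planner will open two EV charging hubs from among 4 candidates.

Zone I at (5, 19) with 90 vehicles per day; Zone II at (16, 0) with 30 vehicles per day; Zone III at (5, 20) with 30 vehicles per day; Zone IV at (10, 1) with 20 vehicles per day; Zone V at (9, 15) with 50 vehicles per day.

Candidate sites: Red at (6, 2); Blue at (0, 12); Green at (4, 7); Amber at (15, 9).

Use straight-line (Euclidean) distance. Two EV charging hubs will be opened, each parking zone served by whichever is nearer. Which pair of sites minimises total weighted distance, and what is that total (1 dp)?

Evaluate every pair (each demand assigned to the nearer of the two):
  {Red, Blue}: total = 1920.0
  {Blue, Amber}: total = 1941.8
  {Blue, Green}: total = 2115.4
  {Red, Green}: total = 2335.0
  {Green, Amber}: total = 2340.5
  {Red, Amber}: total = 2497.2
Best pair: {Red, Blue} with total 1920.0.

{Red, Blue}, total 1920.0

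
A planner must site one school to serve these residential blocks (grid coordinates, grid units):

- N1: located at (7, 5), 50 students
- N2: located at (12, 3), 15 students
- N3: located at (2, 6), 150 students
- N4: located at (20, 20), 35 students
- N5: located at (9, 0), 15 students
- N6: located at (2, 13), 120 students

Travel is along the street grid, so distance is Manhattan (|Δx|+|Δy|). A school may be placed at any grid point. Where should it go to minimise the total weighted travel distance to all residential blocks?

(2, 6)

Manhattan distance separates: Σwᵢ(|x−xᵢ|+|y−yᵢ|) = Σwᵢ|x−xᵢ| + Σwᵢ|y−yᵢ|, so x and y are optimised independently as 1-D weighted medians.
Total weight W = 385; half = 192.5.
x-coordinate, sorted with cumulative weight:
  x=2 (N3, w=150) cum 150
  x=2 (N6, w=120) cum 270  ← median
  x=7 (N1, w=50) cum 320
  x=9 (N5, w=15) cum 335
  x=12 (N2, w=15) cum 350
  x=20 (N4, w=35) cum 385
⇒ x* = 2
y-coordinate, sorted with cumulative weight:
  y=0 (N5, w=15) cum 15
  y=3 (N2, w=15) cum 30
  y=5 (N1, w=50) cum 80
  y=6 (N3, w=150) cum 230  ← median
  y=13 (N6, w=120) cum 350
  y=20 (N4, w=35) cum 385
⇒ y* = 6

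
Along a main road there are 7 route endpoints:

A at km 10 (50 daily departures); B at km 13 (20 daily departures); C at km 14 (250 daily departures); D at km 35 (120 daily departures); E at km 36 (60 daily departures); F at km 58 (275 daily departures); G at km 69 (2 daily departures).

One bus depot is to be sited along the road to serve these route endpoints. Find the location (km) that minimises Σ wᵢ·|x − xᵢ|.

For a sum of weighted absolute distances on a line, the optimum is the weighted median (not the mean). Total weight W = 777; half-weight = 388.5.
Sort by position and accumulate weight:
  km 10 (A, w=50) → cum 50
  km 13 (B, w=20) → cum 70
  km 14 (C, w=250) → cum 320
  km 35 (D, w=120) → cum 440  ≥ 388.5 → median here
  km 36 (E, w=60) → cum 500
  km 58 (F, w=275) → cum 775
  km 69 (G, w=2) → cum 777
Optimal location: km 35.

x = 35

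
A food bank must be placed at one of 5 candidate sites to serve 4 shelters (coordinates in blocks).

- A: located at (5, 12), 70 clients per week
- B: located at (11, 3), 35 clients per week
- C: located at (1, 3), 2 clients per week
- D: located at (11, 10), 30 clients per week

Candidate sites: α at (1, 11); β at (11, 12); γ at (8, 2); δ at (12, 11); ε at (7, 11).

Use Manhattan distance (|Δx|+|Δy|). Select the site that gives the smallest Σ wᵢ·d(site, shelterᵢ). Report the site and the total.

ε, total 808 blocks

Total weighted distance at each candidate:
  α (1, 11): total = 1326
  β (11, 12): total = 833
  γ (8, 2): total = 1396
  δ (12, 11): total = 973
  ε (7, 11): total = 808
Minimum is at ε with total 808 blocks.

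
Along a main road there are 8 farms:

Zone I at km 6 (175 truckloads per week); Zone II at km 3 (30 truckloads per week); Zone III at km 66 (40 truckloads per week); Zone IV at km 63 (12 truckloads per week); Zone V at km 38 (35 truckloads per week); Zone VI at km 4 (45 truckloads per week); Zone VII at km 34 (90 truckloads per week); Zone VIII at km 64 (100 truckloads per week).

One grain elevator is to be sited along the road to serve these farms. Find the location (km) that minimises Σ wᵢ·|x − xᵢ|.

x = 34

For a sum of weighted absolute distances on a line, the optimum is the weighted median (not the mean). Total weight W = 527; half-weight = 263.5.
Sort by position and accumulate weight:
  km 3 (Zone II, w=30) → cum 30
  km 4 (Zone VI, w=45) → cum 75
  km 6 (Zone I, w=175) → cum 250
  km 34 (Zone VII, w=90) → cum 340  ≥ 263.5 → median here
  km 38 (Zone V, w=35) → cum 375
  km 63 (Zone IV, w=12) → cum 387
  km 64 (Zone VIII, w=100) → cum 487
  km 66 (Zone III, w=40) → cum 527
Optimal location: km 34.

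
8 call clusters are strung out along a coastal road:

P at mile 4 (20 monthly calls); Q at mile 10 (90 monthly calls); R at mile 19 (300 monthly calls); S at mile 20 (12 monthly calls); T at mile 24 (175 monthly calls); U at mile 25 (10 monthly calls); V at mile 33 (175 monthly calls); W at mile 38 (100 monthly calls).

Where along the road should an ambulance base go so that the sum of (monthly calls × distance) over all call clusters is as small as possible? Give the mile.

x = 24

For a sum of weighted absolute distances on a line, the optimum is the weighted median (not the mean). Total weight W = 882; half-weight = 441.
Sort by position and accumulate weight:
  mile 4 (P, w=20) → cum 20
  mile 10 (Q, w=90) → cum 110
  mile 19 (R, w=300) → cum 410
  mile 20 (S, w=12) → cum 422
  mile 24 (T, w=175) → cum 597  ≥ 441 → median here
  mile 25 (U, w=10) → cum 607
  mile 33 (V, w=175) → cum 782
  mile 38 (W, w=100) → cum 882
Optimal location: mile 24.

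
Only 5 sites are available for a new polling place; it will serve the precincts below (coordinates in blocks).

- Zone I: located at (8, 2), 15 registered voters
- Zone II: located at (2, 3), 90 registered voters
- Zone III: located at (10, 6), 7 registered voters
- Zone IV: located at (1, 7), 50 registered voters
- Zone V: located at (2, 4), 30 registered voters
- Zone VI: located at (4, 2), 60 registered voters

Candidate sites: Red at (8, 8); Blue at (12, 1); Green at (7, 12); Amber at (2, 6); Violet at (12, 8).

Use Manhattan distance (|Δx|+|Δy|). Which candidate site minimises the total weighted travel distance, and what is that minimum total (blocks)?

Total weighted distance at each candidate:
  Red (8, 8): total = 2408
  Blue (12, 1): total = 2984
  Green (7, 12): total = 3208
  Amber (2, 6): total = 996
  Violet (12, 8): total = 3388
Minimum is at Amber with total 996 blocks.

Amber, total 996 blocks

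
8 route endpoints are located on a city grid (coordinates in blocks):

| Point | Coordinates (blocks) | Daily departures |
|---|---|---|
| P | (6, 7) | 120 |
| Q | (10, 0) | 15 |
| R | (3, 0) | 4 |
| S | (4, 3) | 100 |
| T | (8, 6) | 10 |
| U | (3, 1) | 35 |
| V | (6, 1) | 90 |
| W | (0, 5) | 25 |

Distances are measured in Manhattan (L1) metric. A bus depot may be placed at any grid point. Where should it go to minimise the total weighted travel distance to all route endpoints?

Manhattan distance separates: Σwᵢ(|x−xᵢ|+|y−yᵢ|) = Σwᵢ|x−xᵢ| + Σwᵢ|y−yᵢ|, so x and y are optimised independently as 1-D weighted medians.
Total weight W = 399; half = 199.5.
x-coordinate, sorted with cumulative weight:
  x=0 (W, w=25) cum 25
  x=3 (R, w=4) cum 29
  x=3 (U, w=35) cum 64
  x=4 (S, w=100) cum 164
  x=6 (P, w=120) cum 284  ← median
  x=6 (V, w=90) cum 374
  x=8 (T, w=10) cum 384
  x=10 (Q, w=15) cum 399
⇒ x* = 6
y-coordinate, sorted with cumulative weight:
  y=0 (Q, w=15) cum 15
  y=0 (R, w=4) cum 19
  y=1 (U, w=35) cum 54
  y=1 (V, w=90) cum 144
  y=3 (S, w=100) cum 244  ← median
  y=5 (W, w=25) cum 269
  y=6 (T, w=10) cum 279
  y=7 (P, w=120) cum 399
⇒ y* = 3

(6, 3)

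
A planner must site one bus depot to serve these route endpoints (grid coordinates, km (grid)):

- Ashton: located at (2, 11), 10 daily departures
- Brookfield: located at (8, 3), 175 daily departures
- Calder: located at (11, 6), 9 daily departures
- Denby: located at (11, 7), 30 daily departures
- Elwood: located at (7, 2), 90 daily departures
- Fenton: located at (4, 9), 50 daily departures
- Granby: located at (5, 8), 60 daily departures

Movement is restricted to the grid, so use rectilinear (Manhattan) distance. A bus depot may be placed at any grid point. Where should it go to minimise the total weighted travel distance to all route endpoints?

(8, 3)

Manhattan distance separates: Σwᵢ(|x−xᵢ|+|y−yᵢ|) = Σwᵢ|x−xᵢ| + Σwᵢ|y−yᵢ|, so x and y are optimised independently as 1-D weighted medians.
Total weight W = 424; half = 212.
x-coordinate, sorted with cumulative weight:
  x=2 (Ashton, w=10) cum 10
  x=4 (Fenton, w=50) cum 60
  x=5 (Granby, w=60) cum 120
  x=7 (Elwood, w=90) cum 210
  x=8 (Brookfield, w=175) cum 385  ← median
  x=11 (Calder, w=9) cum 394
  x=11 (Denby, w=30) cum 424
⇒ x* = 8
y-coordinate, sorted with cumulative weight:
  y=2 (Elwood, w=90) cum 90
  y=3 (Brookfield, w=175) cum 265  ← median
  y=6 (Calder, w=9) cum 274
  y=7 (Denby, w=30) cum 304
  y=8 (Granby, w=60) cum 364
  y=9 (Fenton, w=50) cum 414
  y=11 (Ashton, w=10) cum 424
⇒ y* = 3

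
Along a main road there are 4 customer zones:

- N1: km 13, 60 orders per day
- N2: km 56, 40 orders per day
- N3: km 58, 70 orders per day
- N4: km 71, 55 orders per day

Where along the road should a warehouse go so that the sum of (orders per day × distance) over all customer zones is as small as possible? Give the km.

x = 58

For a sum of weighted absolute distances on a line, the optimum is the weighted median (not the mean). Total weight W = 225; half-weight = 112.5.
Sort by position and accumulate weight:
  km 13 (N1, w=60) → cum 60
  km 56 (N2, w=40) → cum 100
  km 58 (N3, w=70) → cum 170  ≥ 112.5 → median here
  km 71 (N4, w=55) → cum 225
Optimal location: km 58.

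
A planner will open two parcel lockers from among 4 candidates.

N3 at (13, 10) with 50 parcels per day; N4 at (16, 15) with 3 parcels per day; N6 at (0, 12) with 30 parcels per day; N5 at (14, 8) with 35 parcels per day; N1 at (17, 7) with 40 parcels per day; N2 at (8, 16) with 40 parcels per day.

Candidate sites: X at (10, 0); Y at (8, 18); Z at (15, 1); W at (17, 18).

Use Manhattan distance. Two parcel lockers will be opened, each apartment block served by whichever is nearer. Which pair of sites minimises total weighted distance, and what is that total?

{Y, Z}, total 1683

Evaluate every pair (each demand assigned to the nearer of the two):
  {Y, Z}: total = 1683
  {Y, W}: total = 2007
  {X, Y}: total = 2163
  {Z, W}: total = 2292
  {X, W}: total = 2572
  {X, Z}: total = 2575
Best pair: {Y, Z} with total 1683.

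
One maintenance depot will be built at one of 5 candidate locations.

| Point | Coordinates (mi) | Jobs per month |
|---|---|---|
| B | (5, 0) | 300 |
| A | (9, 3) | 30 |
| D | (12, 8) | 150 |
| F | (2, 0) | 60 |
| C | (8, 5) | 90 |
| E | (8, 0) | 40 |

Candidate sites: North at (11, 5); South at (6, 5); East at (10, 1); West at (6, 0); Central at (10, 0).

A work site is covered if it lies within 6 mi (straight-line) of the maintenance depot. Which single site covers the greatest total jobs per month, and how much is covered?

West, covering 520

Coverage radius r = 6 mi; a point is covered iff (Δx)²+(Δy)² ≤ 6² = 36.
  North (11, 5): covers {A, D, C, E} → 310
  South (6, 5): covers {B, A, C, E} → 460
  East (10, 1): covers {B, A, C, E} → 460
  West (6, 0): covers {B, A, F, C, E} → 520
  Central (10, 0): covers {B, A, C, E} → 460
Maximum coverage at West: 520 jobs per month.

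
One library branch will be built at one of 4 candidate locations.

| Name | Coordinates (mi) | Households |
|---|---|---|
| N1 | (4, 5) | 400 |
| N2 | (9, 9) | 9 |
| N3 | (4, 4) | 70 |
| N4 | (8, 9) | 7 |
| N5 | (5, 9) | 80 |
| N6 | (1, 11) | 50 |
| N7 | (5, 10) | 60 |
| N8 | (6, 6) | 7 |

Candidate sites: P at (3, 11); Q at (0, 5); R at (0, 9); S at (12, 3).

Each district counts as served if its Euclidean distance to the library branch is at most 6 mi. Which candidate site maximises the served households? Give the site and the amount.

Coverage radius r = 6 mi; a point is covered iff (Δx)²+(Δy)² ≤ 6² = 36.
  P (3, 11): covers {N4, N5, N6, N7, N8} → 204
  Q (0, 5): covers {N1, N3} → 470
  R (0, 9): covers {N1, N5, N6, N7} → 590
  S (12, 3): covers {none} → 0
Maximum coverage at R: 590 households.

R, covering 590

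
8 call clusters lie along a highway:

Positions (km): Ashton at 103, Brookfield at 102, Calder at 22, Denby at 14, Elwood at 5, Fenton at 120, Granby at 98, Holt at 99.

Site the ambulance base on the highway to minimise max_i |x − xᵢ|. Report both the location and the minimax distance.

location 62.5, max distance 57.5

The 1-center on a line is the midpoint of the two extreme points: leftmost at 5, rightmost at 120.
Optimal location = (5 + 120)/2 = 62.5; maximum distance = (120 − 5)/2 = 57.5.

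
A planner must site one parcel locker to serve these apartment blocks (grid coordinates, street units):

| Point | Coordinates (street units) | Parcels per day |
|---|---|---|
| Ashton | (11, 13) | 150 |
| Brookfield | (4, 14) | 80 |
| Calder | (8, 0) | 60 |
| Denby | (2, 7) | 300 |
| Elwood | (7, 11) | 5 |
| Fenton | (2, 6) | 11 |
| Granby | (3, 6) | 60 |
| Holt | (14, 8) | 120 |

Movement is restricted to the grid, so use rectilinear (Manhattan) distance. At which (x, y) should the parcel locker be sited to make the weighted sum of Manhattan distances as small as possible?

(4, 7)

Manhattan distance separates: Σwᵢ(|x−xᵢ|+|y−yᵢ|) = Σwᵢ|x−xᵢ| + Σwᵢ|y−yᵢ|, so x and y are optimised independently as 1-D weighted medians.
Total weight W = 786; half = 393.
x-coordinate, sorted with cumulative weight:
  x=2 (Denby, w=300) cum 300
  x=2 (Fenton, w=11) cum 311
  x=3 (Granby, w=60) cum 371
  x=4 (Brookfield, w=80) cum 451  ← median
  x=7 (Elwood, w=5) cum 456
  x=8 (Calder, w=60) cum 516
  x=11 (Ashton, w=150) cum 666
  x=14 (Holt, w=120) cum 786
⇒ x* = 4
y-coordinate, sorted with cumulative weight:
  y=0 (Calder, w=60) cum 60
  y=6 (Fenton, w=11) cum 71
  y=6 (Granby, w=60) cum 131
  y=7 (Denby, w=300) cum 431  ← median
  y=8 (Holt, w=120) cum 551
  y=11 (Elwood, w=5) cum 556
  y=13 (Ashton, w=150) cum 706
  y=14 (Brookfield, w=80) cum 786
⇒ y* = 7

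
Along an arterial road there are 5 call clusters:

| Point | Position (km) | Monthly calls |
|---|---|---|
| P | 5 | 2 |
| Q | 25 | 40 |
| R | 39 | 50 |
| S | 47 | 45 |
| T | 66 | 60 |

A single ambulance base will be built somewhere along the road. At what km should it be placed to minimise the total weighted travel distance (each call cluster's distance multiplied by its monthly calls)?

For a sum of weighted absolute distances on a line, the optimum is the weighted median (not the mean). Total weight W = 197; half-weight = 98.5.
Sort by position and accumulate weight:
  km 5 (P, w=2) → cum 2
  km 25 (Q, w=40) → cum 42
  km 39 (R, w=50) → cum 92
  km 47 (S, w=45) → cum 137  ≥ 98.5 → median here
  km 66 (T, w=60) → cum 197
Optimal location: km 47.

x = 47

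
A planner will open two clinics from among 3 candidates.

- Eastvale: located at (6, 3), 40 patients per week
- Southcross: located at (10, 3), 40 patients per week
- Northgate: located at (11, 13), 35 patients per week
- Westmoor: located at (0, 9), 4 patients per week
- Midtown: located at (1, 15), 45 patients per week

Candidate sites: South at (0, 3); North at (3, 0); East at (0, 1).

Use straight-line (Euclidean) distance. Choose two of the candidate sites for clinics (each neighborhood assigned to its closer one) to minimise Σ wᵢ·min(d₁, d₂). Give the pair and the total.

Evaluate every pair (each demand assigned to the nearer of the two):
  {South, North}: total = 1560.5
  {North, East}: total = 1672.2
  {South, East}: total = 1726.2
Best pair: {South, North} with total 1560.5.

{South, North}, total 1560.5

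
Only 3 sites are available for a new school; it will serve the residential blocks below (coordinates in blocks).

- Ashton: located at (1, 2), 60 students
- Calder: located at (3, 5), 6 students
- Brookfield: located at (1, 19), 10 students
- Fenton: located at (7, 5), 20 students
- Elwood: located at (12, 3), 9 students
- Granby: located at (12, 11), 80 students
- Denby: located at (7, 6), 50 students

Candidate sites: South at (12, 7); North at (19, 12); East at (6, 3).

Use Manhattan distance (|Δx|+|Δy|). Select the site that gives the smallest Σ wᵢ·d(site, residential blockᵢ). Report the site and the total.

East, total 2034 blocks

Total weighted distance at each candidate:
  South (12, 7): total = 2052
  North (19, 12): total = 4132
  East (6, 3): total = 2034
Minimum is at East with total 2034 blocks.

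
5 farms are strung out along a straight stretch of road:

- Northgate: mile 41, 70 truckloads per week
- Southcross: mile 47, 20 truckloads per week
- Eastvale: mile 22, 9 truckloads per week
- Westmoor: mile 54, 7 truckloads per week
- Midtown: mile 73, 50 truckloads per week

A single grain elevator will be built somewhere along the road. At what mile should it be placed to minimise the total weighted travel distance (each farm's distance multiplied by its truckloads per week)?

x = 41

For a sum of weighted absolute distances on a line, the optimum is the weighted median (not the mean). Total weight W = 156; half-weight = 78.
Sort by position and accumulate weight:
  mile 22 (Eastvale, w=9) → cum 9
  mile 41 (Northgate, w=70) → cum 79  ≥ 78 → median here
  mile 47 (Southcross, w=20) → cum 99
  mile 54 (Westmoor, w=7) → cum 106
  mile 73 (Midtown, w=50) → cum 156
Optimal location: mile 41.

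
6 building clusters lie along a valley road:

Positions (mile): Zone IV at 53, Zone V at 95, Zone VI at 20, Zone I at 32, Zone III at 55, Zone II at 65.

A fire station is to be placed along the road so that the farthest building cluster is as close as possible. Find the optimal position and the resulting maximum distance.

location 57.5, max distance 37.5

The 1-center on a line is the midpoint of the two extreme points: leftmost at 20, rightmost at 95.
Optimal location = (20 + 95)/2 = 57.5; maximum distance = (95 − 20)/2 = 37.5.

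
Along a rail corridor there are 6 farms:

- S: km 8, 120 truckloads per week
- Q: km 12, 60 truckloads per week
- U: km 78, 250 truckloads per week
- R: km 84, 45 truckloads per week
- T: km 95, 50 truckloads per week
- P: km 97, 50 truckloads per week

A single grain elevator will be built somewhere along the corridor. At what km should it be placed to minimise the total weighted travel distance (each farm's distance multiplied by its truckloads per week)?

x = 78

For a sum of weighted absolute distances on a line, the optimum is the weighted median (not the mean). Total weight W = 575; half-weight = 287.5.
Sort by position and accumulate weight:
  km 8 (S, w=120) → cum 120
  km 12 (Q, w=60) → cum 180
  km 78 (U, w=250) → cum 430  ≥ 287.5 → median here
  km 84 (R, w=45) → cum 475
  km 95 (T, w=50) → cum 525
  km 97 (P, w=50) → cum 575
Optimal location: km 78.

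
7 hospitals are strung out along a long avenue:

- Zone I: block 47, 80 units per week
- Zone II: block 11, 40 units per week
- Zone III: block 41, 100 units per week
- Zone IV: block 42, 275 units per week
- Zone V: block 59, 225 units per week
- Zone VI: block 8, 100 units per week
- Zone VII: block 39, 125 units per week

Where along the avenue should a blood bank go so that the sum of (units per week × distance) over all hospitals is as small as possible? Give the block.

x = 42

For a sum of weighted absolute distances on a line, the optimum is the weighted median (not the mean). Total weight W = 945; half-weight = 472.5.
Sort by position and accumulate weight:
  block 8 (Zone VI, w=100) → cum 100
  block 11 (Zone II, w=40) → cum 140
  block 39 (Zone VII, w=125) → cum 265
  block 41 (Zone III, w=100) → cum 365
  block 42 (Zone IV, w=275) → cum 640  ≥ 472.5 → median here
  block 47 (Zone I, w=80) → cum 720
  block 59 (Zone V, w=225) → cum 945
Optimal location: block 42.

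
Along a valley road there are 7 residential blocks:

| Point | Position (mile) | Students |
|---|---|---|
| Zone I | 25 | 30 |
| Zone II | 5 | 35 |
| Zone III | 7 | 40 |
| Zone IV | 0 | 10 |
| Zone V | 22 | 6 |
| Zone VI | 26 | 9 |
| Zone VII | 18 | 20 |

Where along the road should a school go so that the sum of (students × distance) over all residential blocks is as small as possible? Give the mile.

For a sum of weighted absolute distances on a line, the optimum is the weighted median (not the mean). Total weight W = 150; half-weight = 75.
Sort by position and accumulate weight:
  mile 0 (Zone IV, w=10) → cum 10
  mile 5 (Zone II, w=35) → cum 45
  mile 7 (Zone III, w=40) → cum 85  ≥ 75 → median here
  mile 18 (Zone VII, w=20) → cum 105
  mile 22 (Zone V, w=6) → cum 111
  mile 25 (Zone I, w=30) → cum 141
  mile 26 (Zone VI, w=9) → cum 150
Optimal location: mile 7.

x = 7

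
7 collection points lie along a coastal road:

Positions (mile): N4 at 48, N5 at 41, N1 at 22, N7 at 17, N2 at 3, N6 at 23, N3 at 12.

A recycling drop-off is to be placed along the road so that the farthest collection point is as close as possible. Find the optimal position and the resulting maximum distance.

location 25.5, max distance 22.5

The 1-center on a line is the midpoint of the two extreme points: leftmost at 3, rightmost at 48.
Optimal location = (3 + 48)/2 = 25.5; maximum distance = (48 − 3)/2 = 22.5.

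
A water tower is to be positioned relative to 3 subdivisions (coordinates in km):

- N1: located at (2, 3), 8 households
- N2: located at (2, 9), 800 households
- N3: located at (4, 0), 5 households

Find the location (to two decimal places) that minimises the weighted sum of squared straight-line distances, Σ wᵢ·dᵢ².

(2.01, 8.89)

The minimiser of Σwᵢ‖p−pᵢ‖² is the weighted centroid p* = (Σwᵢpᵢ)/(Σwᵢ).
Σwᵢ = 813.
Σwᵢxᵢ = 8·2 + 800·2 + 5·4 = 1636.
Σwᵢyᵢ = 8·3 + 800·9 + 5·0 = 7224.
x* = 1636/813 = 2.01, y* = 7224/813 = 8.89.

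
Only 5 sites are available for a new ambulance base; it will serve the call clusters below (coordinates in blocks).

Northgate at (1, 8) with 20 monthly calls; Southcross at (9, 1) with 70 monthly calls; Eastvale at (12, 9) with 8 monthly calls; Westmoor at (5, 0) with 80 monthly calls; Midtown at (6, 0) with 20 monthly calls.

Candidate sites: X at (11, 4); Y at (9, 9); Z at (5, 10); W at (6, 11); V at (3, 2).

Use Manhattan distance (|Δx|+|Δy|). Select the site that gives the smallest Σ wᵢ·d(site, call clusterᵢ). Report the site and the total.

Total weighted distance at each candidate:
  X (11, 4): total = 1658
  Y (9, 9): total = 2044
  Z (5, 10): total = 2114
  W (6, 11): total = 2314
  V (3, 2): total = 1198
Minimum is at V with total 1198 blocks.

V, total 1198 blocks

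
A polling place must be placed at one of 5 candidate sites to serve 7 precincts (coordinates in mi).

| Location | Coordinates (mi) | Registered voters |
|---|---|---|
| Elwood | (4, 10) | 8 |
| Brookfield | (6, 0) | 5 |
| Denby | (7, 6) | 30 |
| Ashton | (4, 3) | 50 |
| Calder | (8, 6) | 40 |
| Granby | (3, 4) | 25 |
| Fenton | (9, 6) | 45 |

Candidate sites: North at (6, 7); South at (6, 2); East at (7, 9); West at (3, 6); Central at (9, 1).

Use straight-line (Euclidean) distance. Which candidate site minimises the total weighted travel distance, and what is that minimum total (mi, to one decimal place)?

North, total 667.7 mi

Total weighted distance at each candidate:
  North (6, 7): total = 667.7
  South (6, 2): total = 805.5
  East (7, 9): total = 944.8
  West (3, 6): total = 864.6
  Central (9, 1): total = 1125.7
Minimum is at North with total 667.7 mi.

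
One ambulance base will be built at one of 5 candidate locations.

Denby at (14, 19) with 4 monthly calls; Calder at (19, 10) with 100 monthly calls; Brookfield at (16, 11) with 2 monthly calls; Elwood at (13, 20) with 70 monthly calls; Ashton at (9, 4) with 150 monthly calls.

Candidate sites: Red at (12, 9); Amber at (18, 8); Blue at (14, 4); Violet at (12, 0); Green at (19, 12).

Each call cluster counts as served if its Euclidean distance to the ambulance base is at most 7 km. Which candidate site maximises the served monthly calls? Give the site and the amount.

Red, covering 152

Coverage radius r = 7 km; a point is covered iff (Δx)²+(Δy)² ≤ 7² = 49.
  Red (12, 9): covers {Brookfield, Ashton} → 152
  Amber (18, 8): covers {Calder, Brookfield} → 102
  Blue (14, 4): covers {Ashton} → 150
  Violet (12, 0): covers {Ashton} → 150
  Green (19, 12): covers {Calder, Brookfield} → 102
Maximum coverage at Red: 152 monthly calls.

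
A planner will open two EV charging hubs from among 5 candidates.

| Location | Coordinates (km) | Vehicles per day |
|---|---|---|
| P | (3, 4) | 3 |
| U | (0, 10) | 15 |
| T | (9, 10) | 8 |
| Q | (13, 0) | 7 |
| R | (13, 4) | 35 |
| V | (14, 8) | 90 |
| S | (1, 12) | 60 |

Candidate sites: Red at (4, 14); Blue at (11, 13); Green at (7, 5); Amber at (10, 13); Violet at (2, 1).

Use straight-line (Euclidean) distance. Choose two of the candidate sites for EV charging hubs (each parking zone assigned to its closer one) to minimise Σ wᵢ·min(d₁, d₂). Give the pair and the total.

{Red, Blue}, total 1299.7

Evaluate every pair (each demand assigned to the nearer of the two):
  {Red, Blue}: total = 1299.7
  {Red, Green}: total = 1309.6
  {Red, Amber}: total = 1358.3
  {Blue, Green}: total = 1515.8
  {Green, Amber}: total = 1553.9
  {Green, Violet}: total = 1687.8
  {Blue, Amber}: total = 1699.0
  {Amber, Violet}: total = 1702.0
  {Blue, Violet}: total = 1704.4
  {Red, Violet}: total = 1887.8
Best pair: {Red, Blue} with total 1299.7.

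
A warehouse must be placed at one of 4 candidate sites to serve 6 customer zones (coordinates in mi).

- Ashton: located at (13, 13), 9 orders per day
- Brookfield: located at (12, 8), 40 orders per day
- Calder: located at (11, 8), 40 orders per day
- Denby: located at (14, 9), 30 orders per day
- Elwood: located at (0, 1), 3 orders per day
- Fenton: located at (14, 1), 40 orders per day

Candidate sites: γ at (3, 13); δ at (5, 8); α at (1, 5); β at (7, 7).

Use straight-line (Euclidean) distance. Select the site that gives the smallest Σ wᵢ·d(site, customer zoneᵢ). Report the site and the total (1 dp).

Total weighted distance at each candidate:
  γ (3, 13): total = 1918.6
  δ (5, 8): total = 1358.4
  α (1, 5): total = 1968.0
  β (7, 7): total = 1060.1
Minimum is at β with total 1060.1 mi.

β, total 1060.1 mi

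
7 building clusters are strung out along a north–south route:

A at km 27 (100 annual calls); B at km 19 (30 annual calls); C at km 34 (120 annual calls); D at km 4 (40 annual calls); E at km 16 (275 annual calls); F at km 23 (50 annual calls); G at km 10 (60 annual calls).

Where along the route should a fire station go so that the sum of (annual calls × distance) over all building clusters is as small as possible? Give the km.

x = 16

For a sum of weighted absolute distances on a line, the optimum is the weighted median (not the mean). Total weight W = 675; half-weight = 337.5.
Sort by position and accumulate weight:
  km 4 (D, w=40) → cum 40
  km 10 (G, w=60) → cum 100
  km 16 (E, w=275) → cum 375  ≥ 337.5 → median here
  km 19 (B, w=30) → cum 405
  km 23 (F, w=50) → cum 455
  km 27 (A, w=100) → cum 555
  km 34 (C, w=120) → cum 675
Optimal location: km 16.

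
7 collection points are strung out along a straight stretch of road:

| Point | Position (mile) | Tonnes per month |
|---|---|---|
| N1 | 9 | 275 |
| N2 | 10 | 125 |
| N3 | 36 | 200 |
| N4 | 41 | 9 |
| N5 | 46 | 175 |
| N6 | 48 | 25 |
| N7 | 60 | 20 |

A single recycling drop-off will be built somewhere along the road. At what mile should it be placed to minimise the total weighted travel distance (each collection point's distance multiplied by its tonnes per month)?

For a sum of weighted absolute distances on a line, the optimum is the weighted median (not the mean). Total weight W = 829; half-weight = 414.5.
Sort by position and accumulate weight:
  mile 9 (N1, w=275) → cum 275
  mile 10 (N2, w=125) → cum 400
  mile 36 (N3, w=200) → cum 600  ≥ 414.5 → median here
  mile 41 (N4, w=9) → cum 609
  mile 46 (N5, w=175) → cum 784
  mile 48 (N6, w=25) → cum 809
  mile 60 (N7, w=20) → cum 829
Optimal location: mile 36.

x = 36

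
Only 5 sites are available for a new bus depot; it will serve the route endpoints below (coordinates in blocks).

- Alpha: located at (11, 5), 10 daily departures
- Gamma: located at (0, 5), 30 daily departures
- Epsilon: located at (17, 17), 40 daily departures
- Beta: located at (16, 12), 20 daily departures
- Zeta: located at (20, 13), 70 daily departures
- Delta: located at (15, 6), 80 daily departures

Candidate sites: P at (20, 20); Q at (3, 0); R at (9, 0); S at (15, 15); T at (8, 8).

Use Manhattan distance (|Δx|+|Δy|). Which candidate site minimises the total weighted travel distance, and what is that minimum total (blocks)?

S, total 2340 blocks

Total weighted distance at each candidate:
  P (20, 20): total = 3780
  Q (3, 0): total = 5650
  R (9, 0): total = 4510
  S (15, 15): total = 2340
  T (8, 8): total = 3260
Minimum is at S with total 2340 blocks.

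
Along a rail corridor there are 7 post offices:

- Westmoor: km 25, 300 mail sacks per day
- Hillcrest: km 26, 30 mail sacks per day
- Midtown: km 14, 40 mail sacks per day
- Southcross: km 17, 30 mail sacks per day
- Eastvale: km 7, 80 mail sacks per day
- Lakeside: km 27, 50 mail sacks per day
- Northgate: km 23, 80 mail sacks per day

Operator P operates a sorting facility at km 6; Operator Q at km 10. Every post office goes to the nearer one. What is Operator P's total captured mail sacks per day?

80

The indifferent point is the midpoint (6+10)/2 = 8; post offices left of it (closer to Operator P at 6) go to Operator P, those right go to Operator Q.
  Eastvale at 7 (w=80) → Operator P
  Midtown at 14 (w=40) → Operator Q
  Southcross at 17 (w=30) → Operator Q
  Northgate at 23 (w=80) → Operator Q
  Westmoor at 25 (w=300) → Operator Q
  Hillcrest at 26 (w=30) → Operator Q
  Lakeside at 27 (w=50) → Operator Q
Operator P captures 80; Operator Q captures 530.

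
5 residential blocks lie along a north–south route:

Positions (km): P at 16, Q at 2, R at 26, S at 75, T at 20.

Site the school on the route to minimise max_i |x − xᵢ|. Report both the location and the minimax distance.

location 38.5, max distance 36.5

The 1-center on a line is the midpoint of the two extreme points: leftmost at 2, rightmost at 75.
Optimal location = (2 + 75)/2 = 38.5; maximum distance = (75 − 2)/2 = 36.5.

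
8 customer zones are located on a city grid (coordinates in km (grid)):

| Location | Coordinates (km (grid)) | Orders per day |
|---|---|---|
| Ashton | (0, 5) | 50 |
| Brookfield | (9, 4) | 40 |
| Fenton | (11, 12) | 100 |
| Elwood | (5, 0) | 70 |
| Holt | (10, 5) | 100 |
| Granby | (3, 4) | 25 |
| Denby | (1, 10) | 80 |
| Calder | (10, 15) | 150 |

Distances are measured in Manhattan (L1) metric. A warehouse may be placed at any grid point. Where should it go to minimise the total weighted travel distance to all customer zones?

(10, 10)

Manhattan distance separates: Σwᵢ(|x−xᵢ|+|y−yᵢ|) = Σwᵢ|x−xᵢ| + Σwᵢ|y−yᵢ|, so x and y are optimised independently as 1-D weighted medians.
Total weight W = 615; half = 307.5.
x-coordinate, sorted with cumulative weight:
  x=0 (Ashton, w=50) cum 50
  x=1 (Denby, w=80) cum 130
  x=3 (Granby, w=25) cum 155
  x=5 (Elwood, w=70) cum 225
  x=9 (Brookfield, w=40) cum 265
  x=10 (Holt, w=100) cum 365  ← median
  x=10 (Calder, w=150) cum 515
  x=11 (Fenton, w=100) cum 615
⇒ x* = 10
y-coordinate, sorted with cumulative weight:
  y=0 (Elwood, w=70) cum 70
  y=4 (Brookfield, w=40) cum 110
  y=4 (Granby, w=25) cum 135
  y=5 (Ashton, w=50) cum 185
  y=5 (Holt, w=100) cum 285
  y=10 (Denby, w=80) cum 365  ← median
  y=12 (Fenton, w=100) cum 465
  y=15 (Calder, w=150) cum 615
⇒ y* = 10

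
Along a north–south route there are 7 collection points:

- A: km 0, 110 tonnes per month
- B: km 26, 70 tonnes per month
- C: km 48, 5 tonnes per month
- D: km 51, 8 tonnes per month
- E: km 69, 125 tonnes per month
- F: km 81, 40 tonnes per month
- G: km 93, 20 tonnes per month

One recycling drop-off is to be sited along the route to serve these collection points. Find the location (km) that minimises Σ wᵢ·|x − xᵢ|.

x = 51

For a sum of weighted absolute distances on a line, the optimum is the weighted median (not the mean). Total weight W = 378; half-weight = 189.
Sort by position and accumulate weight:
  km 0 (A, w=110) → cum 110
  km 26 (B, w=70) → cum 180
  km 48 (C, w=5) → cum 185
  km 51 (D, w=8) → cum 193  ≥ 189 → median here
  km 69 (E, w=125) → cum 318
  km 81 (F, w=40) → cum 358
  km 93 (G, w=20) → cum 378
Optimal location: km 51.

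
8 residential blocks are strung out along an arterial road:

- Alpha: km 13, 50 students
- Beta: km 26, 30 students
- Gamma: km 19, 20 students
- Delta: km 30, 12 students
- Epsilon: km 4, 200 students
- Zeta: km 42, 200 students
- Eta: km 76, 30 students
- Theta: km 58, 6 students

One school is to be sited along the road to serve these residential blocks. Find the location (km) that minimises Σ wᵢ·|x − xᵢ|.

For a sum of weighted absolute distances on a line, the optimum is the weighted median (not the mean). Total weight W = 548; half-weight = 274.
Sort by position and accumulate weight:
  km 4 (Epsilon, w=200) → cum 200
  km 13 (Alpha, w=50) → cum 250
  km 19 (Gamma, w=20) → cum 270
  km 26 (Beta, w=30) → cum 300  ≥ 274 → median here
  km 30 (Delta, w=12) → cum 312
  km 42 (Zeta, w=200) → cum 512
  km 58 (Theta, w=6) → cum 518
  km 76 (Eta, w=30) → cum 548
Optimal location: km 26.

x = 26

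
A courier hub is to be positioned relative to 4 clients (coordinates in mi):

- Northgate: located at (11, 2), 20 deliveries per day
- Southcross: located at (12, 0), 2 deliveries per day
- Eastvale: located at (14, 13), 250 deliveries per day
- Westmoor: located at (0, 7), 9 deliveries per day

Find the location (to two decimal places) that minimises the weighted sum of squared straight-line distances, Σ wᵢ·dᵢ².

The minimiser of Σwᵢ‖p−pᵢ‖² is the weighted centroid p* = (Σwᵢpᵢ)/(Σwᵢ).
Σwᵢ = 281.
Σwᵢxᵢ = 20·11 + 2·12 + 250·14 + 9·0 = 3744.
Σwᵢyᵢ = 20·2 + 2·0 + 250·13 + 9·7 = 3353.
x* = 3744/281 = 13.32, y* = 3353/281 = 11.93.

(13.32, 11.93)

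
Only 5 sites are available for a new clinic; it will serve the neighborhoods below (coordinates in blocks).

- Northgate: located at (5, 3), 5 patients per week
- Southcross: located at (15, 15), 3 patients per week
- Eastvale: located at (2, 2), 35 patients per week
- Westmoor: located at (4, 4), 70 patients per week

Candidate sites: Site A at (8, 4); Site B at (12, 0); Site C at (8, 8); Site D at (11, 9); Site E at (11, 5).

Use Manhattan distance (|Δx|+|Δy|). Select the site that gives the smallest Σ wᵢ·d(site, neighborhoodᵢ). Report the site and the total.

Total weighted distance at each candidate:
  Site A (8, 4): total = 634
  Site B (12, 0): total = 1364
  Site C (8, 8): total = 1062
  Site D (11, 9): total = 1490
  Site E (11, 5): total = 1062
Minimum is at Site A with total 634 blocks.

Site A, total 634 blocks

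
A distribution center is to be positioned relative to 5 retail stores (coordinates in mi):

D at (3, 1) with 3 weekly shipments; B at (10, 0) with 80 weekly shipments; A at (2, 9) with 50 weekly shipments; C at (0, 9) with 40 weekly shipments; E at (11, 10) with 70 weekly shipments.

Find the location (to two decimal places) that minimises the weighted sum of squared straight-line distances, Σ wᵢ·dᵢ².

(6.91, 6.23)

The minimiser of Σwᵢ‖p−pᵢ‖² is the weighted centroid p* = (Σwᵢpᵢ)/(Σwᵢ).
Σwᵢ = 243.
Σwᵢxᵢ = 3·3 + 80·10 + 50·2 + 40·0 + 70·11 = 1679.
Σwᵢyᵢ = 3·1 + 80·0 + 50·9 + 40·9 + 70·10 = 1513.
x* = 1679/243 = 6.91, y* = 1513/243 = 6.23.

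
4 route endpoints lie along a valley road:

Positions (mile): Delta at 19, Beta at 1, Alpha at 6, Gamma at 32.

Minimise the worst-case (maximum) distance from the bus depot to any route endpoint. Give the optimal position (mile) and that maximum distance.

The 1-center on a line is the midpoint of the two extreme points: leftmost at 1, rightmost at 32.
Optimal location = (1 + 32)/2 = 16.5; maximum distance = (32 − 1)/2 = 15.5.

location 16.5, max distance 15.5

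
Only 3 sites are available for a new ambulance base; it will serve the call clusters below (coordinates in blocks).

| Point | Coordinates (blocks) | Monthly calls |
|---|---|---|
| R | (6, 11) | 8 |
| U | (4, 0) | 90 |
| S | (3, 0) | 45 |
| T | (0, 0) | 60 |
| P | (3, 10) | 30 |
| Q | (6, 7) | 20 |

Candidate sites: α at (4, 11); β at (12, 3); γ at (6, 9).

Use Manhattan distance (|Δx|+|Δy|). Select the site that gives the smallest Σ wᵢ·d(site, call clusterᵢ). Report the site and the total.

Total weighted distance at each candidate:
  α (4, 11): total = 2626
  β (12, 3): total = 3222
  γ (6, 9): total = 2606
Minimum is at γ with total 2606 blocks.

γ, total 2606 blocks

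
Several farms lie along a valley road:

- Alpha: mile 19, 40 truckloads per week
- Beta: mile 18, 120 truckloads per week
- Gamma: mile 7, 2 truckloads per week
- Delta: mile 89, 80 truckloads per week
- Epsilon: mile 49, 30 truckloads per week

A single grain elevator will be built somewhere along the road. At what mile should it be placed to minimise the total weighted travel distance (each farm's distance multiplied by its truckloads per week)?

For a sum of weighted absolute distances on a line, the optimum is the weighted median (not the mean). Total weight W = 272; half-weight = 136.
Sort by position and accumulate weight:
  mile 7 (Gamma, w=2) → cum 2
  mile 18 (Beta, w=120) → cum 122
  mile 19 (Alpha, w=40) → cum 162  ≥ 136 → median here
  mile 49 (Epsilon, w=30) → cum 192
  mile 89 (Delta, w=80) → cum 272
Optimal location: mile 19.

x = 19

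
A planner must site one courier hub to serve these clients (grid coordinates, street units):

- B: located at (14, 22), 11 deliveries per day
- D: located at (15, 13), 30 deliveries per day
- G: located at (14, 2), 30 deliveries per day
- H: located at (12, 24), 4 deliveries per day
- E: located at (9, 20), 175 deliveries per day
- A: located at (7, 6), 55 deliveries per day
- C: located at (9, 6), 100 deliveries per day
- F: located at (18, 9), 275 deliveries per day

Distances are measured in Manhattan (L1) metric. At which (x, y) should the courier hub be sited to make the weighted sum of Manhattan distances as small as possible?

(14, 9)

Manhattan distance separates: Σwᵢ(|x−xᵢ|+|y−yᵢ|) = Σwᵢ|x−xᵢ| + Σwᵢ|y−yᵢ|, so x and y are optimised independently as 1-D weighted medians.
Total weight W = 680; half = 340.
x-coordinate, sorted with cumulative weight:
  x=7 (A, w=55) cum 55
  x=9 (E, w=175) cum 230
  x=9 (C, w=100) cum 330
  x=12 (H, w=4) cum 334
  x=14 (B, w=11) cum 345  ← median
  x=14 (G, w=30) cum 375
  x=15 (D, w=30) cum 405
  x=18 (F, w=275) cum 680
⇒ x* = 14
y-coordinate, sorted with cumulative weight:
  y=2 (G, w=30) cum 30
  y=6 (A, w=55) cum 85
  y=6 (C, w=100) cum 185
  y=9 (F, w=275) cum 460  ← median
  y=13 (D, w=30) cum 490
  y=20 (E, w=175) cum 665
  y=22 (B, w=11) cum 676
  y=24 (H, w=4) cum 680
⇒ y* = 9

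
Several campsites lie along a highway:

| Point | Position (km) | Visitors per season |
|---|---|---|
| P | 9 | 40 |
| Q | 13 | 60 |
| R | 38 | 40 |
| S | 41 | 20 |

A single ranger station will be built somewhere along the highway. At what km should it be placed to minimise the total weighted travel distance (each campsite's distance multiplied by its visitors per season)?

x = 13

For a sum of weighted absolute distances on a line, the optimum is the weighted median (not the mean). Total weight W = 160; half-weight = 80.
Sort by position and accumulate weight:
  km 9 (P, w=40) → cum 40
  km 13 (Q, w=60) → cum 100  ≥ 80 → median here
  km 38 (R, w=40) → cum 140
  km 41 (S, w=20) → cum 160
Optimal location: km 13.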